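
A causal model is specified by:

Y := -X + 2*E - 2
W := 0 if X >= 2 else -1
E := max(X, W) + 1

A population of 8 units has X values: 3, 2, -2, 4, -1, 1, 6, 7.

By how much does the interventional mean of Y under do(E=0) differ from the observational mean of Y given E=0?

-4

Every unit gets E=0 under the intervention. Y values become -5, -4, 0, -6, -1, -3, -8, -9; E[Y|do(E=0)] = -4.5.
Observing E=0 restricts to units where E's equation naturally yields 0: X ∈ {-2, -1}. In that subpopulation Y = 0, -1, mean -0.5.
Difference = -4.5 − (-0.5) = -4.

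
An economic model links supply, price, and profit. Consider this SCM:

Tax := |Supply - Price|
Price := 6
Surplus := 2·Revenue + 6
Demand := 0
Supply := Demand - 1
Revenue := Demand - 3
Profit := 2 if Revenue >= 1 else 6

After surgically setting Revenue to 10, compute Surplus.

The intervention breaks the incoming arrows to Revenue: Revenue := Demand - 3 no longer applies, and Revenue = 10.
Surplus = 2·Revenue + 6  [with Revenue=10]  = 26

26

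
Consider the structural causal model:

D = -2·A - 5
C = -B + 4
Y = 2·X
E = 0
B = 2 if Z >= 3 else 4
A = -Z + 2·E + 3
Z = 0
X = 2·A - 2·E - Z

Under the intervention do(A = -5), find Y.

do(A=-5) replaces the equation A = -Z + 2·E + 3 with the constant A = -5.
X = 2·A - 2·E - Z  [with A=-5, E=0, Z=0]  = -10
Y = 2·X  [with X=-10]  = -20

-20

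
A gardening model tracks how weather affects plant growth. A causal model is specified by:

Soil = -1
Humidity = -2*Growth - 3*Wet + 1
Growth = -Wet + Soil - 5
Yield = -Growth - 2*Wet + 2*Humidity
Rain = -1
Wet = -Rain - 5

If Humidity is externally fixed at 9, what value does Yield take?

The intervention breaks the incoming arrows to Humidity: Humidity = -2*Growth - 3*Wet + 1 no longer applies, and Humidity = 9.
Wet = -Rain - 5  [with Rain=-1]  = -4
Growth = -Wet + Soil - 5  [with Wet=-4, Soil=-1]  = -2
Yield = -Growth - 2*Wet + 2*Humidity  [with Growth=-2, Wet=-4, Humidity=9]  = 28

28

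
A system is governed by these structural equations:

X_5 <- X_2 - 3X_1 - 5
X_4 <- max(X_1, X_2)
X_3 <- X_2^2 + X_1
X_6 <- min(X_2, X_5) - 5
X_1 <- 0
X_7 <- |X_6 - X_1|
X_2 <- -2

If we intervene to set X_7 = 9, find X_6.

-12

Intervening sets X_7 = 9 and removes its equation (X_7 <- |X_6 - X_1|).
Since X_6 is not a descendant of the intervened variable, it is unaffected.
X_5 = X_2 - 3X_1 - 5  [with X_2=-2, X_1=0]  = -7
X_6 = min(X_2, X_5) - 5  [with X_2=-2, X_5=-7]  = -12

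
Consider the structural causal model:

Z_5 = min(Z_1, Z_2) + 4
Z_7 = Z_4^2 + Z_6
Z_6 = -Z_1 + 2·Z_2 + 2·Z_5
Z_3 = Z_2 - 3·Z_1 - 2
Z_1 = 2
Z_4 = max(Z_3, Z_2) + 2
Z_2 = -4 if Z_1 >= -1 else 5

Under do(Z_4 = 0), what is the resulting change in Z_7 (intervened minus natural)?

-4

The intervention breaks the incoming arrows to Z_4: Z_4 = max(Z_3, Z_2) + 2 no longer applies, and Z_4 = 0.
Z_2 = -4 if Z_1 >= -1 else 5  [with Z_1=2]  = -4
Z_5 = min(Z_1, Z_2) + 4  [with Z_1=2, Z_2=-4]  = 0
Z_6 = -Z_1 + 2·Z_2 + 2·Z_5  [with Z_1=2, Z_2=-4, Z_5=0]  = -10
Z_7 = Z_4^2 + Z_6  [with Z_4=0, Z_6=-10]  = -10
Without intervention: Z_2 = -4 if Z_1 >= -1 else 5  [with Z_1=2]  = -4; Z_3 = Z_2 - 3·Z_1 - 2  [with Z_2=-4, Z_1=2]  = -12; Z_4 = max(Z_3, Z_2) + 2  [with Z_3=-12, Z_2=-4]  = -2; Z_5 = min(Z_1, Z_2) + 4  [with Z_1=2, Z_2=-4]  = 0; Z_6 = -Z_1 + 2·Z_2 + 2·Z_5  [with Z_1=2, Z_2=-4, Z_5=0]  = -10; Z_7 = Z_4^2 + Z_6  [with Z_4=-2, Z_6=-10]  = -6.
Change = -10 − (-6) = -4.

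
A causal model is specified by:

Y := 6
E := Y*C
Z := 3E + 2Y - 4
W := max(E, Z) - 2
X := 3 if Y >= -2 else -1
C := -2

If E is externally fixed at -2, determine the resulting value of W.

The intervention breaks the incoming arrows to E: E := Y*C no longer applies, and E = -2.
Z = 3E + 2Y - 4  [with E=-2, Y=6]  = 2
W = max(E, Z) - 2  [with E=-2, Z=2]  = 0

0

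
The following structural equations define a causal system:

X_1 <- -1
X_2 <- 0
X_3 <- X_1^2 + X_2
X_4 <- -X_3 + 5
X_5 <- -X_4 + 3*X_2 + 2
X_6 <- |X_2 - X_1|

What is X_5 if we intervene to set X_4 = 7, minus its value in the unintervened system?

-3

Intervening sets X_4 = 7 and removes its equation (X_4 <- -X_3 + 5).
X_5 = -X_4 + 3*X_2 + 2  [with X_4=7, X_2=0]  = -5
Without intervention: X_3 = X_1^2 + X_2  [with X_1=-1, X_2=0]  = 1; X_4 = -X_3 + 5  [with X_3=1]  = 4; X_5 = -X_4 + 3*X_2 + 2  [with X_4=4, X_2=0]  = -2.
Change = -5 − (-2) = -3.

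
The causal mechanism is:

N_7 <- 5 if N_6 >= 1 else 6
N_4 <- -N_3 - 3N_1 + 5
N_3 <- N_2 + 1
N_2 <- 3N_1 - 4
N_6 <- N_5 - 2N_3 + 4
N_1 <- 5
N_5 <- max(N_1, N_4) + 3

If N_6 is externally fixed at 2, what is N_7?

Intervening sets N_6 = 2 and removes its equation (N_6 <- N_5 - 2N_3 + 4).
N_7 = 5 if N_6 >= 1 else 6  [with N_6=2]  = 5

5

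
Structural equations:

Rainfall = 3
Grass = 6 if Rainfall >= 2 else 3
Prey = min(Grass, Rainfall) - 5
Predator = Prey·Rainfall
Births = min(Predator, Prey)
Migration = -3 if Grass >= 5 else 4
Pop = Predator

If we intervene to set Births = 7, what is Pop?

-6

Under do(Births=7), the mechanism Births = min(Predator, Prey) is discarded; Births is fixed at 7.
Since Pop is not a descendant of the intervened variable, it is unaffected.
Grass = 6 if Rainfall >= 2 else 3  [with Rainfall=3]  = 6
Prey = min(Grass, Rainfall) - 5  [with Grass=6, Rainfall=3]  = -2
Predator = Prey·Rainfall  [with Prey=-2, Rainfall=3]  = -6
Pop = Predator  [with Predator=-6]  = -6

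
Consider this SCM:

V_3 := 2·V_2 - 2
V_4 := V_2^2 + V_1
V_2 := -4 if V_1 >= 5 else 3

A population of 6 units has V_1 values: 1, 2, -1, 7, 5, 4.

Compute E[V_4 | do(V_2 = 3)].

Every unit gets V_2=3 under the intervention. V_4 values become 10, 11, 8, 16, 14, 13; E[V_4|do(V_2=3)] = 12.

12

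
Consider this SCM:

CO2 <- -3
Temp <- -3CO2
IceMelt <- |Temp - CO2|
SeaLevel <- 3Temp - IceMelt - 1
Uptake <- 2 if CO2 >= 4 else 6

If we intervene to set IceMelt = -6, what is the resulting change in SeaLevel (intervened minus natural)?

The intervention breaks the incoming arrows to IceMelt: IceMelt <- |Temp - CO2| no longer applies, and IceMelt = -6.
Temp = -3CO2  [with CO2=-3]  = 9
SeaLevel = 3Temp - IceMelt - 1  [with Temp=9, IceMelt=-6]  = 32
Without intervention: Temp = -3CO2  [with CO2=-3]  = 9; IceMelt = |Temp - CO2|  [with Temp=9, CO2=-3]  = 12; SeaLevel = 3Temp - IceMelt - 1  [with Temp=9, IceMelt=12]  = 14.
Change = 32 − 14 = 18.

18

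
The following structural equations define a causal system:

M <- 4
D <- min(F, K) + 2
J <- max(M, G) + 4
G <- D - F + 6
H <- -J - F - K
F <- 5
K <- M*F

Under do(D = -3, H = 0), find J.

The joint intervention fixes D = -3, H = 0, removing each variable's own equation.
G = D - F + 6  [with D=-3, F=5]  = -2
J = max(M, G) + 4  [with M=4, G=-2]  = 8

8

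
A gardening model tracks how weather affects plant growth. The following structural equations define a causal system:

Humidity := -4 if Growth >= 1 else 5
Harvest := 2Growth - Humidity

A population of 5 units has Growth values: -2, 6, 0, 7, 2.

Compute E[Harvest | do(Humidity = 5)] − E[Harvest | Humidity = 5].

Under do(Humidity=5), Humidity's equation is replaced by Humidity=5 for every unit. Per-unit Harvest: -9, 7, -5, 9, -1. Mean = 0.2.
Observing Humidity=5 restricts to units where Humidity's equation naturally yields 5: Growth ∈ {-2, 0}. In that subpopulation Harvest = -9, -5, mean -7.
Difference = 0.2 − (-7) = 7.2.

7.2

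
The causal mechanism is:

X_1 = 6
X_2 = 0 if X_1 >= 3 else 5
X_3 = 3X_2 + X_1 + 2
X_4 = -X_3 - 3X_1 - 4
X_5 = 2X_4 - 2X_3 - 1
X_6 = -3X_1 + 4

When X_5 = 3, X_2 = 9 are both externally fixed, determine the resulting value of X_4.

-57

Setting X_5 = 3, X_2 = 9 by intervention discards those variables' equations.
X_3 = 3X_2 + X_1 + 2  [with X_2=9, X_1=6]  = 35
X_4 = -X_3 - 3X_1 - 4  [with X_3=35, X_1=6]  = -57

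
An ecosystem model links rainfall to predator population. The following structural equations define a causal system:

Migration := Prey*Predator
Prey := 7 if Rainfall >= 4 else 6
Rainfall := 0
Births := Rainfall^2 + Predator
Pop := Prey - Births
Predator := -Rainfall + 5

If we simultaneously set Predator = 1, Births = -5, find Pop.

11

Setting Predator = 1, Births = -5 by intervention discards those variables' equations.
Prey = 7 if Rainfall >= 4 else 6  [with Rainfall=0]  = 6
Pop = Prey - Births  [with Prey=6, Births=-5]  = 11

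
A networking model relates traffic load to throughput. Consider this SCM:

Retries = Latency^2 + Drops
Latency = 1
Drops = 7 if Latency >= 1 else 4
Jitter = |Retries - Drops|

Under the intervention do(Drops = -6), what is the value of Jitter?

Under do(Drops=-6), the mechanism Drops = 7 if Latency >= 1 else 4 is discarded; Drops is fixed at -6.
Retries = Latency^2 + Drops  [with Latency=1, Drops=-6]  = -5
Jitter = |Retries - Drops|  [with Retries=-5, Drops=-6]  = 1

1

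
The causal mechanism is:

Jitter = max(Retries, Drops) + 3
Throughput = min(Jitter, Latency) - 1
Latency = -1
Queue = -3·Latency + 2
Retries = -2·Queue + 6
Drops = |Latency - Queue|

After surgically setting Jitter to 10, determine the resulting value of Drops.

6

do(Jitter=10) replaces the equation Jitter = max(Retries, Drops) + 3 with the constant Jitter = 10.
Drops is not downstream of the intervention, so its value is determined by the original equations.
Queue = -3·Latency + 2  [with Latency=-1]  = 5
Drops = |Latency - Queue|  [with Latency=-1, Queue=5]  = 6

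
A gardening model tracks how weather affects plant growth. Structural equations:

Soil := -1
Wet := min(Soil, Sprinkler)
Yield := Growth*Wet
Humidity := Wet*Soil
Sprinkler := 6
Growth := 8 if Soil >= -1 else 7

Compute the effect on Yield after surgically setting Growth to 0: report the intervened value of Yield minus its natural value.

Under do(Growth=0), the mechanism Growth := 8 if Soil >= -1 else 7 is discarded; Growth is fixed at 0.
Wet = min(Soil, Sprinkler)  [with Soil=-1, Sprinkler=6]  = -1
Yield = Growth*Wet  [with Growth=0, Wet=-1]  = 0
Without intervention: Wet = min(Soil, Sprinkler)  [with Soil=-1, Sprinkler=6]  = -1; Growth = 8 if Soil >= -1 else 7  [with Soil=-1]  = 8; Yield = Growth*Wet  [with Growth=8, Wet=-1]  = -8.
Change = 0 − (-8) = 8.

8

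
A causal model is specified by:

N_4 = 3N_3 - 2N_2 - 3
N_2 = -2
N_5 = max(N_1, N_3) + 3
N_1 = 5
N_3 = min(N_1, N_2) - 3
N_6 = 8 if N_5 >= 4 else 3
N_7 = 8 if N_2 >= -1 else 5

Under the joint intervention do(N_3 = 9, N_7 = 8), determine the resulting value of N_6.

Under do(N_3 = 9, N_7 = 8), each intervened variable's structural equation is replaced by its fixed value.
N_5 = max(N_1, N_3) + 3  [with N_1=5, N_3=9]  = 12
N_6 = 8 if N_5 >= 4 else 3  [with N_5=12]  = 8

8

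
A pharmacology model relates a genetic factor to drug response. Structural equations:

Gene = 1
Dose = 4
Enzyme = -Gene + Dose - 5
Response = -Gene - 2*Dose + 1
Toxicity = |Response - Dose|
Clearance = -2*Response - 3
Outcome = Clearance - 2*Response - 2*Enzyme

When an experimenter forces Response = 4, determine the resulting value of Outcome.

-15

The intervention breaks the incoming arrows to Response: Response = -Gene - 2*Dose + 1 no longer applies, and Response = 4.
Enzyme = -Gene + Dose - 5  [with Gene=1, Dose=4]  = -2
Clearance = -2*Response - 3  [with Response=4]  = -11
Outcome = Clearance - 2*Response - 2*Enzyme  [with Clearance=-11, Response=4, Enzyme=-2]  = -15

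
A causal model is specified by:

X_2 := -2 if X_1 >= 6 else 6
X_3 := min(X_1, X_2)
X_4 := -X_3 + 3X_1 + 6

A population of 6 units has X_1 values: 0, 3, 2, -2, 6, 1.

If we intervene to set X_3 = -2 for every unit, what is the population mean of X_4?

do(X_3=-2) breaks X_3's dependence on X_1. With X_3=-2 fixed, X_4 across the units is 8, 17, 14, 2, 26, 11, mean 13.

13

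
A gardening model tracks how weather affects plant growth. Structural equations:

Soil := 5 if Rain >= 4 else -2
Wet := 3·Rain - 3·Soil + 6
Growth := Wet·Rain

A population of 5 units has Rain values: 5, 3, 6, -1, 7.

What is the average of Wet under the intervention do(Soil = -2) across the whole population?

24

do(Soil=-2) breaks Soil's dependence on Rain. With Soil=-2 fixed, Wet across the units is 27, 21, 30, 9, 33, mean 24.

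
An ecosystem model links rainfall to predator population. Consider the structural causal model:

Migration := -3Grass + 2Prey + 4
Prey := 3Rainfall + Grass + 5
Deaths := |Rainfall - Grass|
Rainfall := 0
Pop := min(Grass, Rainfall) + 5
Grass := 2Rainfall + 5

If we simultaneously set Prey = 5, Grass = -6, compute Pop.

-1

Setting Prey = 5, Grass = -6 by intervention discards those variables' equations.
Pop = min(Grass, Rainfall) + 5  [with Grass=-6, Rainfall=0]  = -1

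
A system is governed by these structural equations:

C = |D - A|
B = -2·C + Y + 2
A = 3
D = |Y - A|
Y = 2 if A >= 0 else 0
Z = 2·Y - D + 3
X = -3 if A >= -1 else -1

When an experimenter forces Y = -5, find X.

-3

Under do(Y=-5), the mechanism Y = 2 if A >= 0 else 0 is discarded; Y is fixed at -5.
Since X is not a descendant of the intervened variable, it is unaffected.
X = -3 if A >= -1 else -1  [with A=3]  = -3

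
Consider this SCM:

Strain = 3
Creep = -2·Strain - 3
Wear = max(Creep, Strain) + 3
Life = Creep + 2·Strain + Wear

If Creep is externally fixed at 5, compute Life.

19

Under do(Creep=5), the mechanism Creep = -2·Strain - 3 is discarded; Creep is fixed at 5.
Wear = max(Creep, Strain) + 3  [with Creep=5, Strain=3]  = 8
Life = Creep + 2·Strain + Wear  [with Creep=5, Strain=3, Wear=8]  = 19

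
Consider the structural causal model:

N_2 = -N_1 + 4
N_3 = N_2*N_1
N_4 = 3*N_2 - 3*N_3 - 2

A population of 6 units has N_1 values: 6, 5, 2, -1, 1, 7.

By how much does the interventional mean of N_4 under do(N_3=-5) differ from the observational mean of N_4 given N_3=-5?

Every unit gets N_3=-5 under the intervention. N_4 values become 7, 10, 19, 28, 22, 4; E[N_4|do(N_3=-5)] = 15.
Conditioning on N_3=-5 selects the 2 unit(s) with N_1 ∈ {5, -1}. Their N_4 values: 10, 28. Mean = 19.
Difference = 15 − 19 = -4.

-4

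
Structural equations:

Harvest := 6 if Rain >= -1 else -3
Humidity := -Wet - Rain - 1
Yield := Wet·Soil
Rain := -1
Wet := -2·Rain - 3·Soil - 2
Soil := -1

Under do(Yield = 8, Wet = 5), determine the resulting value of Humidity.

-5

Under do(Yield = 8, Wet = 5), each intervened variable's structural equation is replaced by its fixed value.
Humidity = -Wet - Rain - 1  [with Wet=5, Rain=-1]  = -5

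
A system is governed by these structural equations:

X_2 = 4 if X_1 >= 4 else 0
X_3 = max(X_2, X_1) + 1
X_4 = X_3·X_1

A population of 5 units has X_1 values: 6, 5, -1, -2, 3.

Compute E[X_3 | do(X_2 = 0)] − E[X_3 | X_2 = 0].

1.8

The intervention sets X_2=0 in all 5 units regardless of X_1. Recomputing X_3 per unit gives 7, 6, 1, 1, 4; average 3.8.
Observing X_2=0 restricts to units where X_2's equation naturally yields 0: X_1 ∈ {-1, -2, 3}. In that subpopulation X_3 = 1, 1, 4, mean 2.
Difference = 3.8 − 2 = 1.8.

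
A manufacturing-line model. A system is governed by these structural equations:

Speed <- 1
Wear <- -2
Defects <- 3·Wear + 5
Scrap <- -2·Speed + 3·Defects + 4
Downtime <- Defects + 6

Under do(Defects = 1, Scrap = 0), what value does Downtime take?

7

Setting Defects = 1, Scrap = 0 by intervention discards those variables' equations.
Downtime = Defects + 6  [with Defects=1]  = 7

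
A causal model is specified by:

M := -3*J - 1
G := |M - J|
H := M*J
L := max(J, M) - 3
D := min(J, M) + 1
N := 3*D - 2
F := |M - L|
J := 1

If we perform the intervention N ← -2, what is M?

-4

The intervention breaks the incoming arrows to N: N := 3*D - 2 no longer applies, and N = -2.
Since M is not a descendant of the intervened variable, it is unaffected.
M = -3*J - 1  [with J=1]  = -4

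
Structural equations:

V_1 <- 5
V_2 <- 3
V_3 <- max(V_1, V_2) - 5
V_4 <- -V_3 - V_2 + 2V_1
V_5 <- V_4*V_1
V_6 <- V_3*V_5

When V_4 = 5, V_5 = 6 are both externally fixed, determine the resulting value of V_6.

The joint intervention fixes V_4 = 5, V_5 = 6, removing each variable's own equation.
V_3 = max(V_1, V_2) - 5  [with V_1=5, V_2=3]  = 0
V_6 = V_3*V_5  [with V_3=0, V_5=6]  = 0

0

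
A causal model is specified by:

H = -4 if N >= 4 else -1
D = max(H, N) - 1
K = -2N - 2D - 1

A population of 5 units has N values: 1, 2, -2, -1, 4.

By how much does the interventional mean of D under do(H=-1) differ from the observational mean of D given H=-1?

The intervention sets H=-1 in all 5 units regardless of N. Recomputing D per unit gives 0, 1, -2, -2, 3; average 0.
Observing H=-1 restricts to units where H's equation naturally yields -1: N ∈ {1, 2, -2, -1}. In that subpopulation D = 0, 1, -2, -2, mean -0.75.
Difference = 0 − (-0.75) = 0.75.

0.75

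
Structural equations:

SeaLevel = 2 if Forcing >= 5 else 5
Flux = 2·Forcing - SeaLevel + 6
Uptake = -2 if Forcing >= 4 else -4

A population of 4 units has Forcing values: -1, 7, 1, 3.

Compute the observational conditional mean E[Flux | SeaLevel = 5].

E[Flux|SeaLevel=5] averages over only the 3 units with SeaLevel=5 (Forcing = -1, 1, 3): Flux = -1, 3, 7, mean 3.

3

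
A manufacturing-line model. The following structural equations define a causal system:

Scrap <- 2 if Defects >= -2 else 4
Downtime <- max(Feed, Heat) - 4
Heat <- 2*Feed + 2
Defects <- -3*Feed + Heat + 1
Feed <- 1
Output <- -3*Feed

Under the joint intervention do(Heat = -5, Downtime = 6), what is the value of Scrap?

4

The joint intervention fixes Heat = -5, Downtime = 6, removing each variable's own equation.
Defects = -3*Feed + Heat + 1  [with Feed=1, Heat=-5]  = -7
Scrap = 2 if Defects >= -2 else 4  [with Defects=-7]  = 4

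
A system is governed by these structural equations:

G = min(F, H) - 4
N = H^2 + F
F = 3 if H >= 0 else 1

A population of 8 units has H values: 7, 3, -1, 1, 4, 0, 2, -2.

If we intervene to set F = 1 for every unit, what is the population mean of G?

Under do(F=1), F's equation is replaced by F=1 for every unit. Per-unit G: -3, -3, -5, -3, -3, -4, -3, -6. Mean = -3.75.

-3.75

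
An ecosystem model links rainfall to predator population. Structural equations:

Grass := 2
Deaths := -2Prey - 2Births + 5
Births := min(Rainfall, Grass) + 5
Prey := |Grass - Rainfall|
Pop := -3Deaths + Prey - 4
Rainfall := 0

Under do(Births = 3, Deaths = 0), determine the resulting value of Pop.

-2

The joint intervention fixes Births = 3, Deaths = 0, removing each variable's own equation.
Prey = |Grass - Rainfall|  [with Grass=2, Rainfall=0]  = 2
Pop = -3Deaths + Prey - 4  [with Deaths=0, Prey=2]  = -2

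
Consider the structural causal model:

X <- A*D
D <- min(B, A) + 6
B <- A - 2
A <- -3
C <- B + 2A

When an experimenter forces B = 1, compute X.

do(B=1) replaces the equation B <- A - 2 with the constant B = 1.
D = min(B, A) + 6  [with B=1, A=-3]  = 3
X = A*D  [with A=-3, D=3]  = -9

-9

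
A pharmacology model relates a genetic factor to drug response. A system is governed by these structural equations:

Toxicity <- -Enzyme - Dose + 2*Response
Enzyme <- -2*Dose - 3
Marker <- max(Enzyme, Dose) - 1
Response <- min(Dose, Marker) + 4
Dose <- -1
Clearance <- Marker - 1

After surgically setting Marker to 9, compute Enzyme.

Under do(Marker=9), the mechanism Marker <- max(Enzyme, Dose) - 1 is discarded; Marker is fixed at 9.
Since Enzyme is not a descendant of the intervened variable, it is unaffected.
Enzyme = -2*Dose - 3  [with Dose=-1]  = -1

-1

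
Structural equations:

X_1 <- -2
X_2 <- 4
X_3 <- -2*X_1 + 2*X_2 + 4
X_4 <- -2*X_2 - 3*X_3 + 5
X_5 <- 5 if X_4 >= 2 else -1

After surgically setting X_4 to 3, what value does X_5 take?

Intervening sets X_4 = 3 and removes its equation (X_4 <- -2*X_2 - 3*X_3 + 5).
X_5 = 5 if X_4 >= 2 else -1  [with X_4=3]  = 5

5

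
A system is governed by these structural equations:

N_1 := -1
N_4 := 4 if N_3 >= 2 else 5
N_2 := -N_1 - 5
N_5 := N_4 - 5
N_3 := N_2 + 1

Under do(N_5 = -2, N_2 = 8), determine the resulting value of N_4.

Setting N_5 = -2, N_2 = 8 by intervention discards those variables' equations.
N_3 = N_2 + 1  [with N_2=8]  = 9
N_4 = 4 if N_3 >= 2 else 5  [with N_3=9]  = 4

4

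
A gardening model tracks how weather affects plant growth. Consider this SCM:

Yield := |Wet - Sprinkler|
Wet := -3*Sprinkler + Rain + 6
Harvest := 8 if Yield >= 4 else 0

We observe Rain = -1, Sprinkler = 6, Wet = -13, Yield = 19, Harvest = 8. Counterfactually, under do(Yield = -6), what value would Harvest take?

0

Intervening sets Yield = -6 and removes its equation (Yield := |Wet - Sprinkler|).
Harvest = 8 if Yield >= 4 else 0  [with Yield=-6]  = 0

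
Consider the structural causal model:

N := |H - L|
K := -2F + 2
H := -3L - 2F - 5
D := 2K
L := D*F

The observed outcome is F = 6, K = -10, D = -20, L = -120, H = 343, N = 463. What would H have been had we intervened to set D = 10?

do(D=10) replaces the equation D := 2K with the constant D = 10.
L = D*F  [with D=10, F=6]  = 60
H = -3L - 2F - 5  [with L=60, F=6]  = -197

-197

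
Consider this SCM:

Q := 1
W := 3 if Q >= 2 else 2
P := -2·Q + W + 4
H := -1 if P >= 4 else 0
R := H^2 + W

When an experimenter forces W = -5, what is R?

-5

do(W=-5) replaces the equation W := 3 if Q >= 2 else 2 with the constant W = -5.
P = -2·Q + W + 4  [with Q=1, W=-5]  = -3
H = -1 if P >= 4 else 0  [with P=-3]  = 0
R = H^2 + W  [with H=0, W=-5]  = -5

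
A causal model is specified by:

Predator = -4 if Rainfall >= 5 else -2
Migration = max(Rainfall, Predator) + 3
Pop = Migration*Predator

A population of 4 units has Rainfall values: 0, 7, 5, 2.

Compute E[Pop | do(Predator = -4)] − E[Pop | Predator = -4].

do(Predator=-4) breaks Predator's dependence on Rainfall. With Predator=-4 fixed, Pop across the units is -12, -40, -32, -20, mean -26.
Conditioning on Predator=-4 selects the 2 unit(s) with Rainfall ∈ {7, 5}. Their Pop values: -40, -32. Mean = -36.
Difference = -26 − (-36) = 10.

10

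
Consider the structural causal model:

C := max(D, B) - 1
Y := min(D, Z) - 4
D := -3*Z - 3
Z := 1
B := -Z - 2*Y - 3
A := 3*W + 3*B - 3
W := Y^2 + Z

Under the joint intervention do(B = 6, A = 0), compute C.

Setting B = 6, A = 0 by intervention discards those variables' equations.
D = -3*Z - 3  [with Z=1]  = -6
C = max(D, B) - 1  [with D=-6, B=6]  = 5

5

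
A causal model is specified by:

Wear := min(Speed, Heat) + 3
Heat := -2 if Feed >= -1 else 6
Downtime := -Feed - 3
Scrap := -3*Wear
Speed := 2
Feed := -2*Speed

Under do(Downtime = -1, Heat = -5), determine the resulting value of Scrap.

Under do(Downtime = -1, Heat = -5), each intervened variable's structural equation is replaced by its fixed value.
Wear = min(Speed, Heat) + 3  [with Speed=2, Heat=-5]  = -2
Scrap = -3*Wear  [with Wear=-2]  = 6

6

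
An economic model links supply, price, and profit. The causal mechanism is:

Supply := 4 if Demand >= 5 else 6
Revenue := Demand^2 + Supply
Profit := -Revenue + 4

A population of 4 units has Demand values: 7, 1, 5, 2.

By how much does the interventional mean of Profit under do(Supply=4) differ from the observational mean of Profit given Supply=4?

The intervention sets Supply=4 in all 4 units regardless of Demand. Recomputing Profit per unit gives -49, -1, -25, -4; average -19.75.
E[Profit|Supply=4] averages over only the 2 units with Supply=4 (Demand = 7, 5): Profit = -49, -25, mean -37.
Difference = -19.75 − (-37) = 17.25.

17.25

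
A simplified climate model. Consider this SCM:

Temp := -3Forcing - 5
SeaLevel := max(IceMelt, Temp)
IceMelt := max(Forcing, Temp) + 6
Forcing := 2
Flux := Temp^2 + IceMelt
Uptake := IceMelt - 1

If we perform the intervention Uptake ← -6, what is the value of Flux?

129

do(Uptake=-6) replaces the equation Uptake := IceMelt - 1 with the constant Uptake = -6.
Since Flux is not a descendant of the intervened variable, it is unaffected.
Temp = -3Forcing - 5  [with Forcing=2]  = -11
IceMelt = max(Forcing, Temp) + 6  [with Forcing=2, Temp=-11]  = 8
Flux = Temp^2 + IceMelt  [with Temp=-11, IceMelt=8]  = 129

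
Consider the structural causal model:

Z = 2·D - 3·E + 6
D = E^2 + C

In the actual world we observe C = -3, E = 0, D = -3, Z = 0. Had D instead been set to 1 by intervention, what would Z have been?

The intervention breaks the incoming arrows to D: D = E^2 + C no longer applies, and D = 1.
Z = 2·D - 3·E + 6  [with D=1, E=0]  = 8

8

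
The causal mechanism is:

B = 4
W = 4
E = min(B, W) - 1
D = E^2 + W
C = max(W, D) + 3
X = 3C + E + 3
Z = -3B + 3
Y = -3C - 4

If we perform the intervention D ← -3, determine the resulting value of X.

27

Under do(D=-3), the mechanism D = E^2 + W is discarded; D is fixed at -3.
E = min(B, W) - 1  [with B=4, W=4]  = 3
C = max(W, D) + 3  [with W=4, D=-3]  = 7
X = 3C + E + 3  [with C=7, E=3]  = 27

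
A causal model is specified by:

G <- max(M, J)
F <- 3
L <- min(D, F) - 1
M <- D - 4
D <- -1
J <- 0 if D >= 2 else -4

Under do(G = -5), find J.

-4

do(G=-5) replaces the equation G <- max(M, J) with the constant G = -5.
Since J is not a descendant of the intervened variable, it is unaffected.
J = 0 if D >= 2 else -4  [with D=-1]  = -4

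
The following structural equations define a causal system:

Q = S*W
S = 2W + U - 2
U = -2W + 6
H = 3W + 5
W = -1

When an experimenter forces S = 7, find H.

2

do(S=7) replaces the equation S = 2W + U - 2 with the constant S = 7.
H is not downstream of the intervention, so its value is determined by the original equations.
H = 3W + 5  [with W=-1]  = 2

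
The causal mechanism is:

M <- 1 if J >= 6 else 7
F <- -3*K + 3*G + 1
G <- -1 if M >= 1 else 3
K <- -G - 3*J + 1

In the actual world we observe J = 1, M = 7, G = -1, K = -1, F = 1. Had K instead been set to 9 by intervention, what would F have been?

-29

Intervening sets K = 9 and removes its equation (K <- -G - 3*J + 1).
M = 1 if J >= 6 else 7  [with J=1]  = 7
G = -1 if M >= 1 else 3  [with M=7]  = -1
F = -3*K + 3*G + 1  [with K=9, G=-1]  = -29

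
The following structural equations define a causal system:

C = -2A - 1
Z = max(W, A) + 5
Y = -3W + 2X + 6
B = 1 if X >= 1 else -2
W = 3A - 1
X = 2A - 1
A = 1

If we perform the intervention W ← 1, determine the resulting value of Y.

Under do(W=1), the mechanism W = 3A - 1 is discarded; W is fixed at 1.
X = 2A - 1  [with A=1]  = 1
Y = -3W + 2X + 6  [with W=1, X=1]  = 5

5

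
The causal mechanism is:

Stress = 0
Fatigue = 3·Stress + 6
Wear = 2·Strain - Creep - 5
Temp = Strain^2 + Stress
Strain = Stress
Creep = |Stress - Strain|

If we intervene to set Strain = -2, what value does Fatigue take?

Under do(Strain=-2), the mechanism Strain = Stress is discarded; Strain is fixed at -2.
No directed path runs from Strain to Fatigue, so Fatigue keeps its natural value.
Fatigue = 3·Stress + 6  [with Stress=0]  = 6

6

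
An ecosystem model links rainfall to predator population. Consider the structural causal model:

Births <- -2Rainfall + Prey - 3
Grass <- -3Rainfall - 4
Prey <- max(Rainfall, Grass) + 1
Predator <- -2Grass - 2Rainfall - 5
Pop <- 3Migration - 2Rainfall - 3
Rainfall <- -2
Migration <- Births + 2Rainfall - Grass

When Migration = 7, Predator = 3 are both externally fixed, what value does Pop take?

22

Under do(Migration = 7, Predator = 3), each intervened variable's structural equation is replaced by its fixed value.
Pop = 3Migration - 2Rainfall - 3  [with Migration=7, Rainfall=-2]  = 22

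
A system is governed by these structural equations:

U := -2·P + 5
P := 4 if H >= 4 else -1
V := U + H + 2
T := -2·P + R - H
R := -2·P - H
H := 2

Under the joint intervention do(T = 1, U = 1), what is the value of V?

The joint intervention fixes T = 1, U = 1, removing each variable's own equation.
V = U + H + 2  [with U=1, H=2]  = 5

5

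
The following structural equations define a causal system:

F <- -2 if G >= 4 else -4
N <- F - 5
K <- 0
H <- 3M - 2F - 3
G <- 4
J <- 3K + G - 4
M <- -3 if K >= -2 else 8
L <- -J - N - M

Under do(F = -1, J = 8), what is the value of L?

The joint intervention fixes F = -1, J = 8, removing each variable's own equation.
N = F - 5  [with F=-1]  = -6
M = -3 if K >= -2 else 8  [with K=0]  = -3
L = -J - N - M  [with J=8, N=-6, M=-3]  = 1

1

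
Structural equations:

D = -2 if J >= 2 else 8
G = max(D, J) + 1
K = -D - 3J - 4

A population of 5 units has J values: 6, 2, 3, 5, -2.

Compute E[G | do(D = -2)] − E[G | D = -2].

-1.2

Every unit gets D=-2 under the intervention. G values become 7, 3, 4, 6, -1; E[G|do(D=-2)] = 3.8.
E[G|D=-2] averages over only the 4 units with D=-2 (J = 6, 2, 3, 5): G = 7, 3, 4, 6, mean 5.
Difference = 3.8 − 5 = -1.2.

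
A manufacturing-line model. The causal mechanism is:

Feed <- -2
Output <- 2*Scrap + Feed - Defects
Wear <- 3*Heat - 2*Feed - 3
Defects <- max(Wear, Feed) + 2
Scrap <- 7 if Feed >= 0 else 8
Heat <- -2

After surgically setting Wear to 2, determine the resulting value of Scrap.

do(Wear=2) replaces the equation Wear <- 3*Heat - 2*Feed - 3 with the constant Wear = 2.
Scrap is not downstream of the intervention, so its value is determined by the original equations.
Scrap = 7 if Feed >= 0 else 8  [with Feed=-2]  = 8

8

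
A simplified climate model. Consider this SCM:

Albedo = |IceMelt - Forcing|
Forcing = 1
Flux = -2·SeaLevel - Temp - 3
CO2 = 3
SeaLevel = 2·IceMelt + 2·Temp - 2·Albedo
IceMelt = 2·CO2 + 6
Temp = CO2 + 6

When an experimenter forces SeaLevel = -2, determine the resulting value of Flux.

-8

Intervening sets SeaLevel = -2 and removes its equation (SeaLevel = 2·IceMelt + 2·Temp - 2·Albedo).
Temp = CO2 + 6  [with CO2=3]  = 9
Flux = -2·SeaLevel - Temp - 3  [with SeaLevel=-2, Temp=9]  = -8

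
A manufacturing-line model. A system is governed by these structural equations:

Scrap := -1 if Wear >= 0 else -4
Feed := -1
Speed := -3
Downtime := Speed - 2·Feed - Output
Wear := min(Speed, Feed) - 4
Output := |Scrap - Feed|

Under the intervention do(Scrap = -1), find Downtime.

-1

Under do(Scrap=-1), the mechanism Scrap := -1 if Wear >= 0 else -4 is discarded; Scrap is fixed at -1.
Output = |Scrap - Feed|  [with Scrap=-1, Feed=-1]  = 0
Downtime = Speed - 2·Feed - Output  [with Speed=-3, Feed=-1, Output=0]  = -1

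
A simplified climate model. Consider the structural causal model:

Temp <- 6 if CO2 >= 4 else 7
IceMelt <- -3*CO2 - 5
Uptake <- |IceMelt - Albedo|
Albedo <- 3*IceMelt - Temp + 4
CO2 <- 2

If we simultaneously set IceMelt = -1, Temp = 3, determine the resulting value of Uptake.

Setting IceMelt = -1, Temp = 3 by intervention discards those variables' equations.
Albedo = 3*IceMelt - Temp + 4  [with IceMelt=-1, Temp=3]  = -2
Uptake = |IceMelt - Albedo|  [with IceMelt=-1, Albedo=-2]  = 1

1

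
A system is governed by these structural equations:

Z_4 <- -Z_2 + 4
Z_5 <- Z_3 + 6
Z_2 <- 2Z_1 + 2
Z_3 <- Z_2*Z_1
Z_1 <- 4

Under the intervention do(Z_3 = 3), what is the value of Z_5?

do(Z_3=3) replaces the equation Z_3 <- Z_2*Z_1 with the constant Z_3 = 3.
Z_5 = Z_3 + 6  [with Z_3=3]  = 9

9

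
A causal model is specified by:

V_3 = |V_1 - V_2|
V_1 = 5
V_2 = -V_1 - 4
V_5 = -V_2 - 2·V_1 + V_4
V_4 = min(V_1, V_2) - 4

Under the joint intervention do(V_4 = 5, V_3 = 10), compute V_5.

The joint intervention fixes V_4 = 5, V_3 = 10, removing each variable's own equation.
V_2 = -V_1 - 4  [with V_1=5]  = -9
V_5 = -V_2 - 2·V_1 + V_4  [with V_2=-9, V_1=5, V_4=5]  = 4

4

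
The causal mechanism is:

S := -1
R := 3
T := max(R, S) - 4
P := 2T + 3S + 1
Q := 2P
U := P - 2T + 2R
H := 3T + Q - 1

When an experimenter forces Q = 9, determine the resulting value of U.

The intervention breaks the incoming arrows to Q: Q := 2P no longer applies, and Q = 9.
Since U is not a descendant of the intervened variable, it is unaffected.
T = max(R, S) - 4  [with R=3, S=-1]  = -1
P = 2T + 3S + 1  [with T=-1, S=-1]  = -4
U = P - 2T + 2R  [with P=-4, T=-1, R=3]  = 4

4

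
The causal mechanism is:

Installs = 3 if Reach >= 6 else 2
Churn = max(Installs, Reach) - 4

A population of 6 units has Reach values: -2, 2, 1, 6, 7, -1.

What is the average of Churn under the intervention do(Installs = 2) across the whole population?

Under do(Installs=2), Installs's equation is replaced by Installs=2 for every unit. Per-unit Churn: -2, -2, -2, 2, 3, -2. Mean = -0.5.

-0.5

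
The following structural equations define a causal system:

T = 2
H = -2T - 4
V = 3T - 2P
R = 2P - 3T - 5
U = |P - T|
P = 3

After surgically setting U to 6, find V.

0

The intervention breaks the incoming arrows to U: U = |P - T| no longer applies, and U = 6.
V is not downstream of the intervention, so its value is determined by the original equations.
V = 3T - 2P  [with T=2, P=3]  = 0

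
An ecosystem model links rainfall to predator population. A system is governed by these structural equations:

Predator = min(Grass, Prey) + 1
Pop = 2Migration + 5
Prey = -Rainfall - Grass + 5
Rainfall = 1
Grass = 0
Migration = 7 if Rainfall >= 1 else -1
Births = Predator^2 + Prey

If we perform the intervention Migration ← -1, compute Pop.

Intervening sets Migration = -1 and removes its equation (Migration = 7 if Rainfall >= 1 else -1).
Pop = 2Migration + 5  [with Migration=-1]  = 3

3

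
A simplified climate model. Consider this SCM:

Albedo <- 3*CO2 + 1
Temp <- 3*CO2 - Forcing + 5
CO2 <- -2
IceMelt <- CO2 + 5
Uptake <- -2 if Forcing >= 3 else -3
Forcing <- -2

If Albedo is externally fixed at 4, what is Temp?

1

do(Albedo=4) replaces the equation Albedo <- 3*CO2 + 1 with the constant Albedo = 4.
Temp is not downstream of the intervention, so its value is determined by the original equations.
Temp = 3*CO2 - Forcing + 5  [with CO2=-2, Forcing=-2]  = 1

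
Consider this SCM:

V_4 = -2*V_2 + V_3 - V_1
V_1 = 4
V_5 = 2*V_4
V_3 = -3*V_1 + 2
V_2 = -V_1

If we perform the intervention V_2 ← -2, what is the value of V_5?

do(V_2=-2) replaces the equation V_2 = -V_1 with the constant V_2 = -2.
V_3 = -3*V_1 + 2  [with V_1=4]  = -10
V_4 = -2*V_2 + V_3 - V_1  [with V_2=-2, V_3=-10, V_1=4]  = -10
V_5 = 2*V_4  [with V_4=-10]  = -20

-20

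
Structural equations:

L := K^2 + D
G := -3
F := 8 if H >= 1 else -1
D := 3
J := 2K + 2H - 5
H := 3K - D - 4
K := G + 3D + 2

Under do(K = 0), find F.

do(K=0) replaces the equation K := G + 3D + 2 with the constant K = 0.
H = 3K - D - 4  [with K=0, D=3]  = -7
F = 8 if H >= 1 else -1  [with H=-7]  = -1

-1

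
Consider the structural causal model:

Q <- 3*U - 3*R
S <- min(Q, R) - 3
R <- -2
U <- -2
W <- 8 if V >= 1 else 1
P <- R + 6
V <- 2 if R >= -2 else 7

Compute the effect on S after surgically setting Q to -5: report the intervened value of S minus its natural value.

do(Q=-5) replaces the equation Q <- 3*U - 3*R with the constant Q = -5.
S = min(Q, R) - 3  [with Q=-5, R=-2]  = -8
Without intervention: Q = 3*U - 3*R  [with U=-2, R=-2]  = 0; S = min(Q, R) - 3  [with Q=0, R=-2]  = -5.
Change = -8 − (-5) = -3.

-3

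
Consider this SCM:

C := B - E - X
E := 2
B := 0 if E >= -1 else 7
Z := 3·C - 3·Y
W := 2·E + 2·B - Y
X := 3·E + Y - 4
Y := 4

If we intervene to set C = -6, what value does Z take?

Under do(C=-6), the mechanism C := B - E - X is discarded; C is fixed at -6.
Z = 3·C - 3·Y  [with C=-6, Y=4]  = -30

-30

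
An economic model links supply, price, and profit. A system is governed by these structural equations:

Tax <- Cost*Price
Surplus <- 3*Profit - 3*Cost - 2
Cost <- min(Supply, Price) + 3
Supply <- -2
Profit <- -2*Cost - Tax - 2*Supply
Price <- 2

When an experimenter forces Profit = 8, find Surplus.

19

The intervention breaks the incoming arrows to Profit: Profit <- -2*Cost - Tax - 2*Supply no longer applies, and Profit = 8.
Cost = min(Supply, Price) + 3  [with Supply=-2, Price=2]  = 1
Surplus = 3*Profit - 3*Cost - 2  [with Profit=8, Cost=1]  = 19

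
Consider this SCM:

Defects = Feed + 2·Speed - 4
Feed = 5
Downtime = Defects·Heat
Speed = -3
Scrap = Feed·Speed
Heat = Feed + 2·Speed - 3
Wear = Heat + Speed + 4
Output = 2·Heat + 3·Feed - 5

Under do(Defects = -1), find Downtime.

4

do(Defects=-1) replaces the equation Defects = Feed + 2·Speed - 4 with the constant Defects = -1.
Heat = Feed + 2·Speed - 3  [with Feed=5, Speed=-3]  = -4
Downtime = Defects·Heat  [with Defects=-1, Heat=-4]  = 4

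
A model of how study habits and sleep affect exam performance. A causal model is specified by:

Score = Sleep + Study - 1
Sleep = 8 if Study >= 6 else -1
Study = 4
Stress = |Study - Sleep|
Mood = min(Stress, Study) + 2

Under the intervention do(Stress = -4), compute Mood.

do(Stress=-4) replaces the equation Stress = |Study - Sleep| with the constant Stress = -4.
Mood = min(Stress, Study) + 2  [with Stress=-4, Study=4]  = -2

-2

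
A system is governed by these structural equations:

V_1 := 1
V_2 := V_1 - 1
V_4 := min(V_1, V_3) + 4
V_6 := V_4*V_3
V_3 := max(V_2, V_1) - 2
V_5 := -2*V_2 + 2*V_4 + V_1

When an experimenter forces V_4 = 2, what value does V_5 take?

5

Intervening sets V_4 = 2 and removes its equation (V_4 := min(V_1, V_3) + 4).
V_2 = V_1 - 1  [with V_1=1]  = 0
V_5 = -2*V_2 + 2*V_4 + V_1  [with V_2=0, V_4=2, V_1=1]  = 5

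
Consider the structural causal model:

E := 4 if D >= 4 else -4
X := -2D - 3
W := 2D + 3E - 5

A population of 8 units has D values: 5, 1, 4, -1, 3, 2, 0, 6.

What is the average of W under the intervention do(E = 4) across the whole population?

do(E=4) breaks E's dependence on D. With E=4 fixed, W across the units is 17, 9, 15, 5, 13, 11, 7, 19, mean 12.

12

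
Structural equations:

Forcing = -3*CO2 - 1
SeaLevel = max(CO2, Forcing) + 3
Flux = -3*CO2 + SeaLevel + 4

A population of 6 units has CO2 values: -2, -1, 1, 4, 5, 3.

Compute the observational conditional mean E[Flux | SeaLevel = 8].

7.5

Conditioning on SeaLevel=8 selects the 2 unit(s) with CO2 ∈ {-2, 5}. Their Flux values: 18, -3. Mean = 7.5.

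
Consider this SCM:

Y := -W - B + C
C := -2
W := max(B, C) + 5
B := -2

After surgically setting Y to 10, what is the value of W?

Under do(Y=10), the mechanism Y := -W - B + C is discarded; Y is fixed at 10.
Since W is not a descendant of the intervened variable, it is unaffected.
W = max(B, C) + 5  [with B=-2, C=-2]  = 3

3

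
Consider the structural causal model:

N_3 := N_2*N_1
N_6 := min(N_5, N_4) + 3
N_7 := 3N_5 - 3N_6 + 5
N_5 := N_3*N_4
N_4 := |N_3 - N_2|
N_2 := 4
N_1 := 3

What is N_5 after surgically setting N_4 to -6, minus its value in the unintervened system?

Intervening sets N_4 = -6 and removes its equation (N_4 := |N_3 - N_2|).
N_3 = N_2*N_1  [with N_2=4, N_1=3]  = 12
N_5 = N_3*N_4  [with N_3=12, N_4=-6]  = -72
Without intervention: N_3 = N_2*N_1  [with N_2=4, N_1=3]  = 12; N_4 = |N_3 - N_2|  [with N_3=12, N_2=4]  = 8; N_5 = N_3*N_4  [with N_3=12, N_4=8]  = 96.
Change = -72 − 96 = -168.

-168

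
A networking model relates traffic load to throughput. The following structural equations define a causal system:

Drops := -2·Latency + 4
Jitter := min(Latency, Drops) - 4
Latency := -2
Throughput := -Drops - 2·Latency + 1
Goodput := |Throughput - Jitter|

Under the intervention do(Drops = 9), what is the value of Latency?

-2

Under do(Drops=9), the mechanism Drops := -2·Latency + 4 is discarded; Drops is fixed at 9.
Latency is not downstream of the intervention, so its value is determined by the original equations.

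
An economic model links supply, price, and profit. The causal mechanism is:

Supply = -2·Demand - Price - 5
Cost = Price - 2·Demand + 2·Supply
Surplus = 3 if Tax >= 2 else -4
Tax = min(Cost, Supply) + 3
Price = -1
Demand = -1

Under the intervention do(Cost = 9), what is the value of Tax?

Intervening sets Cost = 9 and removes its equation (Cost = Price - 2·Demand + 2·Supply).
Supply = -2·Demand - Price - 5  [with Demand=-1, Price=-1]  = -2
Tax = min(Cost, Supply) + 3  [with Cost=9, Supply=-2]  = 1

1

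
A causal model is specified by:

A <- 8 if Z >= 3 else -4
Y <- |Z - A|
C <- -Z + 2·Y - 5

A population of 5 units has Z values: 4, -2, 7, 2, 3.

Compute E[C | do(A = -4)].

5.8

Every unit gets A=-4 under the intervention. C values become 7, 1, 10, 5, 6; E[C|do(A=-4)] = 5.8.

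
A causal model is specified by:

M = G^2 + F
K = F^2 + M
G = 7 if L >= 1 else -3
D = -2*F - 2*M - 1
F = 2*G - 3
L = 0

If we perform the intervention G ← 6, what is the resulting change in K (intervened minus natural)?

do(G=6) replaces the equation G = 7 if L >= 1 else -3 with the constant G = 6.
F = 2*G - 3  [with G=6]  = 9
M = G^2 + F  [with G=6, F=9]  = 45
K = F^2 + M  [with F=9, M=45]  = 126
Without intervention: G = 7 if L >= 1 else -3  [with L=0]  = -3; F = 2*G - 3  [with G=-3]  = -9; M = G^2 + F  [with G=-3, F=-9]  = 0; K = F^2 + M  [with F=-9, M=0]  = 81.
Change = 126 − 81 = 45.

45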